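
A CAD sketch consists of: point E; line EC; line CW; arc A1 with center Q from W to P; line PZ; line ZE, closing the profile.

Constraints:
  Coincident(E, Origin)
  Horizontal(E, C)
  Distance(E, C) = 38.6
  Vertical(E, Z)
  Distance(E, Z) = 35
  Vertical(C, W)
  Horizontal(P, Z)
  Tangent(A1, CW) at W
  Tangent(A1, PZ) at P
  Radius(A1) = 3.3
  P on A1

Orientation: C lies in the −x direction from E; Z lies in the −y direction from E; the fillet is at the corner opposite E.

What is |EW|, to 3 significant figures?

49.9

The virtual corner opposite E is at (-38.6, -35.0). Since A1 is tangent to CW there, QW ⟂ CW and tangency of A1 to PZ means the radius QP is perpendicular to PZ, with radius 3.3, so the center Q sits 3.3 in from both sides at Q = (-35.3, -31.7). That places the tangent points at W = (-38.6, -31.7) on CW and P = (-35.3, -35.0) on PZ. Then |EW| = |W − E| = 49.9.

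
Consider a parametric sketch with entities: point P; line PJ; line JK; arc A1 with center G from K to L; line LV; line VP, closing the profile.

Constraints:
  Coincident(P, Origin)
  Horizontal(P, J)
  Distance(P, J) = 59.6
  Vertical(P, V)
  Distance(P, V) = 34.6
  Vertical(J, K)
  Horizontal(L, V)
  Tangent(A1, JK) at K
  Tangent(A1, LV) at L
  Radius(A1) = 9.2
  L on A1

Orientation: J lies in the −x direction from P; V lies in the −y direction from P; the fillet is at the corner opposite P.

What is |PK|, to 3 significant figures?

64.8

P is at the origin; PJ is horizontal with |PJ| = 59.6 and J on the −x side, so J = (-59.6, 0.00). P and V share the same x with |PV| = 34.6 and V on the −y side, so V = (0.00, -34.6). The virtual corner opposite P is at (-59.6, -34.6). A1 meets JK tangentially, so GK is at right angles to JK and since A1 is tangent to LV there, GL ⟂ LV, with radius 9.2, so the center G sits 9.2 in from both sides at G = (-50.4, -25.4). That places the tangent points at K = (-59.6, -25.4) on JK and L = (-50.4, -34.6) on LV. Then |PK| = |K − P| = 64.8.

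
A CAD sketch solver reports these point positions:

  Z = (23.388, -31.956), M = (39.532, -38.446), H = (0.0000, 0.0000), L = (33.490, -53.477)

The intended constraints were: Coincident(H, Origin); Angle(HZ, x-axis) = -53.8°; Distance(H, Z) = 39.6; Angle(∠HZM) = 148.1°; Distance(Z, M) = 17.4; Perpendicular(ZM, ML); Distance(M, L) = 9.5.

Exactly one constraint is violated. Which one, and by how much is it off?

Distance(M, L) = 9.5 — off by 6.70.

H = (0.00, 0.00) ✓; HZ at -53.80° ✓; |HZ| = 39.60 ✓; ∠HZM = 148.1° ✓; |ZM| = 17.40 ✓; ∠(ZM, ML) = 90.00° ✓; |ML| = 16.20 ✗.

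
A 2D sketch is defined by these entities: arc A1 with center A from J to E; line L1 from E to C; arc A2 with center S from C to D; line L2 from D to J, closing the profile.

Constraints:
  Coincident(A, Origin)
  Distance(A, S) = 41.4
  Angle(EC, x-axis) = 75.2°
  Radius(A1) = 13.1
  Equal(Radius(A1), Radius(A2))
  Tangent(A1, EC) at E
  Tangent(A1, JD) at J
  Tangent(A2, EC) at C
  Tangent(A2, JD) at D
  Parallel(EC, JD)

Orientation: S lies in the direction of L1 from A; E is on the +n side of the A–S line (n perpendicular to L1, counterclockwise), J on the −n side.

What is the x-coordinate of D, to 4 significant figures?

23.24

The slot axis is L1's direction at 75.2°, so u = (cos 75.2°, sin 75.2°) = (0.2554, 0.9668) and n = (−sin 75.2°, cos 75.2°) = (-0.9668, 0.2554). A is at the origin and S lies 41.4 along u from A, so S = 41.4·u = (10.58, 40.03). Tangency of A1 to both parallel lines with radius 13.1 puts E and J at A ± 13.1·n: E = (-12.67, 3.346), J = (12.67, -3.346). Equal radii place C and D the same way about S: C = S + 13.1·n = (-2.090, 43.37), D = S − 13.1·n = (23.24, 36.68). So D.x = 23.24.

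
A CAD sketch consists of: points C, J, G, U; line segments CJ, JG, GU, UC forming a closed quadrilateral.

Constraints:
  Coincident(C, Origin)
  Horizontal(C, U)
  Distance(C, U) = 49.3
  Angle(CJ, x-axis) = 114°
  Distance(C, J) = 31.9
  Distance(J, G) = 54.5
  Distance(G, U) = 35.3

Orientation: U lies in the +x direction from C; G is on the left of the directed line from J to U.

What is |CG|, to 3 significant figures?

53.7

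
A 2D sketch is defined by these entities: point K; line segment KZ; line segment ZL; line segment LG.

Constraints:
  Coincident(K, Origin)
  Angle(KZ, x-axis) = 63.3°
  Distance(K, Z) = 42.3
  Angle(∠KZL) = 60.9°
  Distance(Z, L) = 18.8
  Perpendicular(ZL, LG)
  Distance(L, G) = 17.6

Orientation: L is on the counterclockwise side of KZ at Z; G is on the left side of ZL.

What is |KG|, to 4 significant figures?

19.44

K is at the origin; KZ runs at 63.3° with length 42.3, so Z = 42.3·(cos 63.3°, sin 63.3°) = (19.01, 37.79). ∠KZL = 60.9°, so ZL runs at 63.3° + (180° − 60.9°) = 182.4° from the x-axis; with |ZL| = 18.8, L = Z + 18.8·(cos 182.4°, sin 182.4°) = (0.2227, 37.00). ZL is perpendicular to LG; with |LG| = 17.6 on the left of ZL, G = L + 17.6·(0.04188, -0.9991) = (0.9597, 19.42). Then |KG| = |G − K| = 19.44.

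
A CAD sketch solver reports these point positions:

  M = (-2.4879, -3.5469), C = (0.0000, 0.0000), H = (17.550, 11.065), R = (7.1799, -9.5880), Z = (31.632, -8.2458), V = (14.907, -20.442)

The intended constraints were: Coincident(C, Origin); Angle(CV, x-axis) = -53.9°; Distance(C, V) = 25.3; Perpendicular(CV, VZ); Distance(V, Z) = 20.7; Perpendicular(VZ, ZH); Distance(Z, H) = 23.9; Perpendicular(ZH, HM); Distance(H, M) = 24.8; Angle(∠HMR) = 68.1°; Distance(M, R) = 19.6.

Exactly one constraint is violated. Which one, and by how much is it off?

Distance(M, R) = 19.6 — off by 8.20.

C = (0.00, 0.00) ✓; CV at -53.90° ✓; |CV| = 25.30 ✓; ∠(CV, VZ) = 90.00° ✓; |VZ| = 20.70 ✓; ∠(VZ, ZH) = 90.00° ✓; |ZH| = 23.90 ✓; ∠(ZH, HM) = 90.00° ✓; |HM| = 24.80 ✓; ∠HMR = 68.10° ✓; |MR| = 11.40 ✗.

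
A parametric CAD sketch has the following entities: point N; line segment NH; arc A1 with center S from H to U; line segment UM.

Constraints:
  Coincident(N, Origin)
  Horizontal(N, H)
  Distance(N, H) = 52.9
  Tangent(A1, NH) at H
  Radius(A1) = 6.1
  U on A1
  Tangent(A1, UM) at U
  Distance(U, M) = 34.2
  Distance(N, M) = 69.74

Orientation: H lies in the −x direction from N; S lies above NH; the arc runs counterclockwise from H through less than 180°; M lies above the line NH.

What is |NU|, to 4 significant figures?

47.69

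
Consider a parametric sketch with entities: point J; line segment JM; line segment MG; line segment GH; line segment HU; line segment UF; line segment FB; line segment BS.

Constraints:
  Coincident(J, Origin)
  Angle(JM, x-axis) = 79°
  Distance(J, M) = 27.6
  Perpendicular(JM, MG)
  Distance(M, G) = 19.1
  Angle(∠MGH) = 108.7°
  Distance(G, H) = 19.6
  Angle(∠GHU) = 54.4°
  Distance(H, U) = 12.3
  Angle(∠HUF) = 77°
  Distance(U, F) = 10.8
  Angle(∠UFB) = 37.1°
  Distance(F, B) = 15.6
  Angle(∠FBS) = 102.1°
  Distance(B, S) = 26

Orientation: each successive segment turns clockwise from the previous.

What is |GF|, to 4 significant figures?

5.628

∠GHU = 54.4° gives HU at 152.1° from the x-axis; with |HU| = 12.3, U = (15.77, 9.781). ∠HUF = 77.0° gives UF at 49.10° from the x-axis; with |UF| = 10.8, F = (22.84, 17.94). Then |GF| = |F − G| = 5.628.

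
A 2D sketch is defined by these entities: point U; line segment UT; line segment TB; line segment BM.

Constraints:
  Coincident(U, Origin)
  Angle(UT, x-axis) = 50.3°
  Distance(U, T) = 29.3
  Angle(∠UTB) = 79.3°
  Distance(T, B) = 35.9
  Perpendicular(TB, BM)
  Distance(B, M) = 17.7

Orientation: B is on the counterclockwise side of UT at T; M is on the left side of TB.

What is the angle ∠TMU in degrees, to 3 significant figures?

46.3°

U is at the origin; UT runs at 50.3° with length 29.3, so T = 29.3·(cos 50.3°, sin 50.3°) = (18.7, 22.5). ∠UTB = 79.3°, so TB runs at 50.3° + (180° − 79.3°) = 151° from the x-axis; with |TB| = 35.9, B = T + 35.9·(cos 151°, sin 151°) = (-12.7, 39.9). The perpendicularity gives BM at right angles to TB; with |BM| = 17.7 on the left of TB, M = B + 17.7·(-0.485, -0.875) = (-21.3, 24.5). Then cos ∠TMU = MT·MU / (|MT||MU|), giving 46.3°.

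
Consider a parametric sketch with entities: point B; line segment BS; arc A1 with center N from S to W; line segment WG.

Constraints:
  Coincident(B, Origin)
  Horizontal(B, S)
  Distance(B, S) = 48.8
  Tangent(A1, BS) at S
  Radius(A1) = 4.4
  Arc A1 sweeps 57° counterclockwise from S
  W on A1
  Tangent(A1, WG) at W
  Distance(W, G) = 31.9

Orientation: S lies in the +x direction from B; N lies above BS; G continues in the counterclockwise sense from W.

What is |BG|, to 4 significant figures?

75.55

B is at the origin; B and S share the same y with |BS| = 48.8 and S on the +x side, so S = (48.80, 0.000). Tangency of A1 to BS means the radius NS is perpendicular to BS, so N = S + (0, 4.4) = (48.80, 4.400). On A1, S sits at bearing -90° from N; a 57° counterclockwise sweep puts W at bearing -33°, so W = N + 4.4·(cos -33°, sin -33°) = (52.49, 2.004). Tangency of A1 to WG means the radius NW is perpendicular to WG, so WG runs along (−sin -33°, cos -33°); with |WG| = 31.9, G = (69.86, 28.76). Then |BG| = |G − B| = 75.55.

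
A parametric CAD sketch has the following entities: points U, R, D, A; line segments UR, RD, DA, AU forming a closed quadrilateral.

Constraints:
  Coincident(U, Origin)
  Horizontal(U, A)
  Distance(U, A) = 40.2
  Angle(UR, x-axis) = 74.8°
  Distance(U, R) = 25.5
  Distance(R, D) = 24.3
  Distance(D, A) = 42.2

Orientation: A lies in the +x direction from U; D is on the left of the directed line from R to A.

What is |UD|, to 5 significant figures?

47.291

Checks: |UA| = 40.20 ✓; |UR| = 25.50 ✓; |RD| = 24.30 ✓; |DA| = 42.20 ✓.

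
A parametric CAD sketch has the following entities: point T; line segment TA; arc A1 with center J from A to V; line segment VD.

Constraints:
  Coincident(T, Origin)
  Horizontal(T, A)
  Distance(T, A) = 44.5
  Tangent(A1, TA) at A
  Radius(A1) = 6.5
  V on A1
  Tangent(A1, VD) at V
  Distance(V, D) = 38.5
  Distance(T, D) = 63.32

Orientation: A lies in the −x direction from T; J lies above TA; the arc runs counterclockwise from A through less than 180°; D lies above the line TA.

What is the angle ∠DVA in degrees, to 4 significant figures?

130.6°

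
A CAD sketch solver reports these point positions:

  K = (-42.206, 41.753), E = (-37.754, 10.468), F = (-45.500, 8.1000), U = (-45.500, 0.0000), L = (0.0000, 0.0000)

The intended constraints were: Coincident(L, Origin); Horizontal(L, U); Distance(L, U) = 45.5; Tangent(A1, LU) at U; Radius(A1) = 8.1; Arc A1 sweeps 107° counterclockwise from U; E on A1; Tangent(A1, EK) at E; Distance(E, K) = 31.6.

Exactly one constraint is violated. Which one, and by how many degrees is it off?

Tangent(A1, EK) at E — off by 8.90°.

L = (0.00, 0.00) ✓; L.y = 0.00, U.y = 0.00 ✓; |LU| = 45.50 ✓; ∠(FU, UL) = 90.00° ✓; |FU| = 8.100 ✓; bearing(F→E) − bearing(F→U) = 107.0° ✓; |FE| = 8.100 ✓; ∠(FE, EK) = 98.90° ✗; |EK| = 31.60 ✓.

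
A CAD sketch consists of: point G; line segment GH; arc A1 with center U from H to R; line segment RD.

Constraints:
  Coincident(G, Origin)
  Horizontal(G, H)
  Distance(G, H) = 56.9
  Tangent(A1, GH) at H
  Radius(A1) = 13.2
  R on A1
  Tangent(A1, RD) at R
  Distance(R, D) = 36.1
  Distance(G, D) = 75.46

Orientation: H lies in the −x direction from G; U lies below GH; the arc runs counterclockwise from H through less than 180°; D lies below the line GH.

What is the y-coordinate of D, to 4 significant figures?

-51.59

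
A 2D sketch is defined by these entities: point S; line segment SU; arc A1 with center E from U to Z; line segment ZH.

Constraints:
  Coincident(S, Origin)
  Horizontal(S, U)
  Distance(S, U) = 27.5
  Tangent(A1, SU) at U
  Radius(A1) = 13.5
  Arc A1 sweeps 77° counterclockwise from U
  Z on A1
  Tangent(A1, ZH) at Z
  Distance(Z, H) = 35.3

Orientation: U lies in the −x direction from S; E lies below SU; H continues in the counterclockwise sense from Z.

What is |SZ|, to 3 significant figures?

42.0

S is at the origin; SU is horizontal with |SU| = 27.5 and U on the −x side, so U = (-27.5, 0.00). A1 meets SU tangentially, so EU is at right angles to SU, so E = U + (0, -13.5) = (-27.5, -13.5). On A1, U sits at bearing 90° from E; a 77° counterclockwise sweep puts Z at bearing 167°, so Z = E + 13.5·(cos 167°, sin 167°) = (-40.7, -10.5). Then |SZ| = |Z − S| = 42.0.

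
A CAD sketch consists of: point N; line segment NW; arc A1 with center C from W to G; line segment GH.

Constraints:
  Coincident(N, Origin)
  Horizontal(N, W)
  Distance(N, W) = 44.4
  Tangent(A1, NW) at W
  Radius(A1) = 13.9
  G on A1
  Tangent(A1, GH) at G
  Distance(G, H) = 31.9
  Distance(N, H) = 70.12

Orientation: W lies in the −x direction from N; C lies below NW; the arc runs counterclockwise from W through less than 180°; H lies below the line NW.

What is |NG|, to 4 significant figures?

60.39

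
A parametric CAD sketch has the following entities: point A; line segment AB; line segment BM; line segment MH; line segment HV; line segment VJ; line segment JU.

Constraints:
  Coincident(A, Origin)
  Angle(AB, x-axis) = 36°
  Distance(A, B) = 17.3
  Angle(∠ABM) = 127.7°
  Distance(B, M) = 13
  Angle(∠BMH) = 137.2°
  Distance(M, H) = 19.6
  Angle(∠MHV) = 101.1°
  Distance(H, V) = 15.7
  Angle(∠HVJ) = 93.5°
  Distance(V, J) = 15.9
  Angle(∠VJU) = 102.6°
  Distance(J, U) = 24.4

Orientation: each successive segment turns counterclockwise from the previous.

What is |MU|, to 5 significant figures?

4.5362

∠HVJ = 93.5° gives VJ at -63.500° from the x-axis; with |VJ| = 15.9, J = (-5.0050, 15.853). ∠VJU = 102.6° gives JU at 13.900° from the x-axis; with |JU| = 24.4, U = (18.681, 21.715). Then |MU| = |U − M| = 4.5362.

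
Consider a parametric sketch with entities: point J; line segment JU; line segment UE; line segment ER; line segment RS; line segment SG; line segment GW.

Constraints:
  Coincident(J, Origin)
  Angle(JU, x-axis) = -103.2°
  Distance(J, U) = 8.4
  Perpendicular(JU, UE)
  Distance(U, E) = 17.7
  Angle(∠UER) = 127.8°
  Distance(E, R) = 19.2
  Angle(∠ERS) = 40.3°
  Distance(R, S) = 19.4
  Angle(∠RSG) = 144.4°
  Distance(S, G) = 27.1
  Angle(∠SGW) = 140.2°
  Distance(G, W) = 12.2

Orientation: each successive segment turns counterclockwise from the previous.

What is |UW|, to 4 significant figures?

22.61

∠RSG = 144.4° gives SG at -145.7° from the x-axis; with |SG| = 27.1, G = (-11.55, -14.97). ∠SGW = 140.2° gives GW at -105.9° from the x-axis; with |GW| = 12.2, W = (-14.89, -26.70). Then |UW| = |W − U| = 22.61.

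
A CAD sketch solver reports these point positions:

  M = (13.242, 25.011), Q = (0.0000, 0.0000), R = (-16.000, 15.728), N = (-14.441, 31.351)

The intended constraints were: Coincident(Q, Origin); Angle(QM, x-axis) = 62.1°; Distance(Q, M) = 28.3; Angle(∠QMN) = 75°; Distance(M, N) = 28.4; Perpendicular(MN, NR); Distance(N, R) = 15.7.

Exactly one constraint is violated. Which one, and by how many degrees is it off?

Perpendicular(MN, NR) — off by 7.20°.

Q = (0.00, 0.00) ✓; QM at 62.10° ✓; |QM| = 28.30 ✓; ∠QMN = 75.00° ✓; |MN| = 28.40 ✓; ∠(MN, NR) = 97.20° ✗; |NR| = 15.70 ✓.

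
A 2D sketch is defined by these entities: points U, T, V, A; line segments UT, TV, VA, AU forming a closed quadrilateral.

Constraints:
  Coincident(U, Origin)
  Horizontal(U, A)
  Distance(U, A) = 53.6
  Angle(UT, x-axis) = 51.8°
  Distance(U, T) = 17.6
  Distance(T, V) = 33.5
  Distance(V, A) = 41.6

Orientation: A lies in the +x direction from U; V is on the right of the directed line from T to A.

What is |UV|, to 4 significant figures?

25.40

U is at the origin; U and A share the same y with |UA| = 53.6 and A in +x, so A = (53.6, 0). UT runs at 51.8° with |UT| = 17.6, so T = (10.88, 13.83). V is determined by |TV| = 33.5 and |VA| = 41.6 together: it lies at the intersection of circle(T, 33.5) and circle(A, 41.6). With |TA| = 44.90, the foot of the radical line on TA is 15.68 from T and the perpendicular offset is √(33.5² − 15.68²) = 29.61. Taking the right-of-TA solution: V = (16.68, -19.16).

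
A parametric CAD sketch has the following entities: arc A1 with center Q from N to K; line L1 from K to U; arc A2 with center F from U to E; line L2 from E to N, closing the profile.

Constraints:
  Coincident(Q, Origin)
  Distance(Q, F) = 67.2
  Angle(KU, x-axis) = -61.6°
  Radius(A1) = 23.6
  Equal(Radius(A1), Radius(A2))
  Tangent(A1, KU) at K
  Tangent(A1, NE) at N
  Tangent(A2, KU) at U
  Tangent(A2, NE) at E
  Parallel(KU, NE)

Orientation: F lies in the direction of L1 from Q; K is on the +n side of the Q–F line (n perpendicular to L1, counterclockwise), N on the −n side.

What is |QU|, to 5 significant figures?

71.224

The slot axis is L1's direction at -61.6°, so u = (cos -61.6°, sin -61.6°) = (0.47562, -0.87965) and n = (−sin -61.6°, cos -61.6°) = (0.87965, 0.47562). Q is at the origin and F lies 67.2 along u from Q, so F = 67.2·u = (31.962, -59.112). Tangency of A1 to both parallel lines with radius 23.6 puts K and N at Q ± 23.6·n: K = (20.760, 11.225), N = (-20.760, -11.225). Equal radii place U and E the same way about F: U = F + 23.6·n = (52.722, -47.888), E = F − 23.6·n = (11.202, -70.337). Then |QU| = |U − Q| = 71.224.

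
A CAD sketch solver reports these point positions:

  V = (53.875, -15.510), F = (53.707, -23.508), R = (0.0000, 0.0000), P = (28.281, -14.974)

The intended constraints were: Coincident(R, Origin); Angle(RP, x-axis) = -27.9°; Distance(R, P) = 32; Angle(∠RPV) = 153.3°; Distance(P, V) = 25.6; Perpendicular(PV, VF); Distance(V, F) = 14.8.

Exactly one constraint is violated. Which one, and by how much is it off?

Distance(V, F) = 14.8 — off by 6.80.

R = (0.00, 0.00) ✓; RP at -27.90° ✓; |RP| = 32.00 ✓; ∠RPV = 153.3° ✓; |PV| = 25.60 ✓; ∠(PV, VF) = 90.00° ✓; |VF| = 8.000 ✗.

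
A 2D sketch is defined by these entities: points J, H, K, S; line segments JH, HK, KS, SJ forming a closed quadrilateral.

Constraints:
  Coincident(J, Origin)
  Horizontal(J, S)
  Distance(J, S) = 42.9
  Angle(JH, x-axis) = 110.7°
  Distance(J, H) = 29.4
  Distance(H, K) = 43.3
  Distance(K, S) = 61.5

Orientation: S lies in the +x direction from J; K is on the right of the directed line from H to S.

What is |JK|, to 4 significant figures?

22.65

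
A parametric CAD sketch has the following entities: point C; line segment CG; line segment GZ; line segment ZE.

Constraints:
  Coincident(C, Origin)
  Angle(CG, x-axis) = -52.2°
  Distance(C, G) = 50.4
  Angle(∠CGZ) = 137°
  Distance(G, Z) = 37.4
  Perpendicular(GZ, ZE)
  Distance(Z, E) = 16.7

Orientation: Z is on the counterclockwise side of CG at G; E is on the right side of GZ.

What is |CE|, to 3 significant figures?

90.1

∠CGZ = 137.0°, so GZ runs at -52.2° + (180° − 137.0°) = -9.20° from the x-axis; with |GZ| = 37.4, Z = G + 37.4·(cos -9.20°, sin -9.20°) = (67.8, -45.8). GZ ⟂ ZE; with |ZE| = 16.7 on the right of GZ, E = Z + 16.7·(-0.160, -0.987) = (65.1, -62.3). Then |CE| = |E − C| = 90.1.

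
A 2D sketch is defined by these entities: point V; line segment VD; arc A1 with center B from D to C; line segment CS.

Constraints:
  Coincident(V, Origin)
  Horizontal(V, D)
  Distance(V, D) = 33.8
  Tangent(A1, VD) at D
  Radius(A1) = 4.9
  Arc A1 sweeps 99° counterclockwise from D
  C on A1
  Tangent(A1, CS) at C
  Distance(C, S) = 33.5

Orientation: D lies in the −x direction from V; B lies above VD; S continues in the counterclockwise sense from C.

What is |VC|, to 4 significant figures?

29.51

V is at the origin; V and D share the same y with |VD| = 33.8 and D on the −x side, so D = (-33.80, 0.000). Tangency of A1 to VD means the radius BD is perpendicular to VD, so B = D + (0, 4.9) = (-33.80, 4.900). On A1, D sits at bearing -90° from B; a 99° counterclockwise sweep puts C at bearing 9°, so C = B + 4.9·(cos 9°, sin 9°) = (-28.96, 5.667). Then |VC| = |C − V| = 29.51.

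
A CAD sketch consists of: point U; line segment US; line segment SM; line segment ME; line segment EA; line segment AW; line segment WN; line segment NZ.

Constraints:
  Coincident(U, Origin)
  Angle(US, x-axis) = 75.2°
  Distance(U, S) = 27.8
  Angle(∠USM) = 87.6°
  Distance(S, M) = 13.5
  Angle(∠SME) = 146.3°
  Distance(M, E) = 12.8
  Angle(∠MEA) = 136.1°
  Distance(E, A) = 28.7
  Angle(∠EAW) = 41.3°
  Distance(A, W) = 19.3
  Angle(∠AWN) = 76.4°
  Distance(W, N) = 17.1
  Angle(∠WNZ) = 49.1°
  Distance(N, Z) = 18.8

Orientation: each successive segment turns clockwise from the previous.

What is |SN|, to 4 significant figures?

30.59

∠EAW = 41.3° gives AW at 126.5° from the x-axis; with |AW| = 19.3, W = (14.19, -0.1327). ∠AWN = 76.4° gives WN at 22.90° from the x-axis; with |WN| = 17.1, N = (29.94, 6.521). Then |SN| = |N − S| = 30.59.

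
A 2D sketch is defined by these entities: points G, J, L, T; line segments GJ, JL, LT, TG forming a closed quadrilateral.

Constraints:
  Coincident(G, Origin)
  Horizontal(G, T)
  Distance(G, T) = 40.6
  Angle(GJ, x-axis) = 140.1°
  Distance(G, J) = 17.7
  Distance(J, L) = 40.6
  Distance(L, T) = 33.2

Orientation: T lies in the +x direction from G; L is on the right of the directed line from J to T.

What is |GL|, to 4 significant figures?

23.24

Checks: |JL| = 40.60 ✓; |LT| = 33.20 ✓.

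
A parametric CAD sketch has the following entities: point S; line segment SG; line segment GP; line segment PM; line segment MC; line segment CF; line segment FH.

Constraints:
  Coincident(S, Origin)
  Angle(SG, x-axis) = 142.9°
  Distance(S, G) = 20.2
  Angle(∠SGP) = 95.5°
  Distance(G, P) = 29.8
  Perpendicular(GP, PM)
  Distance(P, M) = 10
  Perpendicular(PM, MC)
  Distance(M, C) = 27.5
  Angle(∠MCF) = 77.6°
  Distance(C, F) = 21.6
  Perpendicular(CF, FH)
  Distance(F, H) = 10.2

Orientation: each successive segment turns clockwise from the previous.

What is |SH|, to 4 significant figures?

34.59

∠MCF = 77.6° gives CF at 136.0° from the x-axis; with |CF| = 21.6, F = (-21.93, 23.91). CF ⟂ FH, so FH runs at 46.00°; with |FH| = 10.2, H = (-14.84, 31.25). Then |SH| = |H − S| = 34.59.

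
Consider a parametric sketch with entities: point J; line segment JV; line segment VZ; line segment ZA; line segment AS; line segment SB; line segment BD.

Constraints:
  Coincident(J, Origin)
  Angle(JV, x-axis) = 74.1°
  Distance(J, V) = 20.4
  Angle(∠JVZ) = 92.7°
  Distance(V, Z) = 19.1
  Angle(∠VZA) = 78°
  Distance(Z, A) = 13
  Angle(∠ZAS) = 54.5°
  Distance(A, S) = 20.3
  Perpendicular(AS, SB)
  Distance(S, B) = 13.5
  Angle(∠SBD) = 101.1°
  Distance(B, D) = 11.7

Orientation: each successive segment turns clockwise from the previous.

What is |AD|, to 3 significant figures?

18.1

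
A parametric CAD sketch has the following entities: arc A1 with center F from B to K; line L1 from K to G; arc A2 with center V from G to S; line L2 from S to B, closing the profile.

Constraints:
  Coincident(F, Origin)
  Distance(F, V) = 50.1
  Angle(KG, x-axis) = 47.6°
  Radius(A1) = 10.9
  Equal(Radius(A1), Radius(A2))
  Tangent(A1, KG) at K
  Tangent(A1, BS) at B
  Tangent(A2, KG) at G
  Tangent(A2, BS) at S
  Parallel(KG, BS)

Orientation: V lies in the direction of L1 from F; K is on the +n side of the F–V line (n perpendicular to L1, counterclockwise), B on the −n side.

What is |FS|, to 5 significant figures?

51.272

The slot axis is L1's direction at 47.6°, so u = (cos 47.6°, sin 47.6°) = (0.67430, 0.73846) and n = (−sin 47.6°, cos 47.6°) = (-0.73846, 0.67430). F is at the origin and V lies 50.1 along u from F, so V = 50.1·u = (33.783, 36.997). Tangency of A1 to both parallel lines with radius 10.9 puts K and B at F ± 10.9·n: K = (-8.0492, 7.3499), B = (8.0492, -7.3499). Equal radii place G and S the same way about V: G = V + 10.9·n = (25.733, 44.347), S = V − 10.9·n = (41.832, 29.647). Then |FS| = |S − F| = 51.272.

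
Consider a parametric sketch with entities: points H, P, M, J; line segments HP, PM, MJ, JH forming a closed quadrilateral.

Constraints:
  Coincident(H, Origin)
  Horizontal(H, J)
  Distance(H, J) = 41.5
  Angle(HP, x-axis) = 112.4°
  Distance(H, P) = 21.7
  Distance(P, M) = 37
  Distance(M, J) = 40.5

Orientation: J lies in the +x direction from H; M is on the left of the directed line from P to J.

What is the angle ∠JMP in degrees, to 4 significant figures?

87.52°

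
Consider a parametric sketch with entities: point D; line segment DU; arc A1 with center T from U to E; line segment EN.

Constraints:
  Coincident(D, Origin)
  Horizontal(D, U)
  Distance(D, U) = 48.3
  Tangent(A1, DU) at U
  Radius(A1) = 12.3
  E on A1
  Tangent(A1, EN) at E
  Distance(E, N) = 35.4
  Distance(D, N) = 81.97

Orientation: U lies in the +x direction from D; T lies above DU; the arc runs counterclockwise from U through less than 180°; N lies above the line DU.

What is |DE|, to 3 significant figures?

60.8

D is at the origin; D and U share the same y with |DU| = 48.3 and U on the +x side, so U = (48.3, 0.00). The tangent condition forces TU to be normal to DU, so T = U + (0, 12.3) = (48.3, 12.3). Since TE ⟂ EN (tangency), |TN| = √(12.3² + 35.4²) = 37.5 regardless of where E sits on A1. So N lies on both circle(D, 81.97) and circle(T, 37.5); the above-DU intersection is N = (69.8, 43.0). E is the foot of the tangent from N: E = (60.1, 8.95).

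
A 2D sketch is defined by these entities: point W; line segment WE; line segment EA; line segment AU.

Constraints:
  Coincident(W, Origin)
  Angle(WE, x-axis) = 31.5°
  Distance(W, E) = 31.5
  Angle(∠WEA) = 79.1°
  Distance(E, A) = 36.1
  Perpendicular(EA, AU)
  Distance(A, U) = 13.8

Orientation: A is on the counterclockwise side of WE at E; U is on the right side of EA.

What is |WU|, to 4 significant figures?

53.94

∠WEA = 79.1°, so EA runs at 31.5° + (180° − 79.1°) = 132.4° from the x-axis; with |EA| = 36.1, A = E + 36.1·(cos 132.4°, sin 132.4°) = (2.516, 43.12). The perpendicularity gives AU at right angles to EA; with |AU| = 13.8 on the right of EA, U = A + 13.8·(0.7385, 0.6743) = (12.71, 52.42). Then |WU| = |U − W| = 53.94.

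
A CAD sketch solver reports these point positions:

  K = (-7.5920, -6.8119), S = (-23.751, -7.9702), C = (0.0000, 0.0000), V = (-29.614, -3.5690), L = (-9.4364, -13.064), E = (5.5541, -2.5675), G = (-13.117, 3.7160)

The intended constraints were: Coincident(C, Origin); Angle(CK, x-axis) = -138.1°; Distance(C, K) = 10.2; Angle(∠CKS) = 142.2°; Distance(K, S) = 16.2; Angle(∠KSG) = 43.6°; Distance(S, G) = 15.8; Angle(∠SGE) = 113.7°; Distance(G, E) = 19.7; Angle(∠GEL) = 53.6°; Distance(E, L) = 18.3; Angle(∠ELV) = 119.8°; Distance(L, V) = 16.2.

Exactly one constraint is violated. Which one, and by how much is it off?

Distance(L, V) = 16.2 — off by 6.10.

C = (0.00, 0.00) ✓; CK at -138.1° ✓; |CK| = 10.20 ✓; ∠CKS = 142.2° ✓; |KS| = 16.20 ✓; ∠KSG = 43.60° ✓; |SG| = 15.80 ✓; ∠SGE = 113.7° ✓; |GE| = 19.70 ✓; ∠GEL = 53.60° ✓; |EL| = 18.30 ✓; ∠ELV = 119.8° ✓; |LV| = 22.30 ✗.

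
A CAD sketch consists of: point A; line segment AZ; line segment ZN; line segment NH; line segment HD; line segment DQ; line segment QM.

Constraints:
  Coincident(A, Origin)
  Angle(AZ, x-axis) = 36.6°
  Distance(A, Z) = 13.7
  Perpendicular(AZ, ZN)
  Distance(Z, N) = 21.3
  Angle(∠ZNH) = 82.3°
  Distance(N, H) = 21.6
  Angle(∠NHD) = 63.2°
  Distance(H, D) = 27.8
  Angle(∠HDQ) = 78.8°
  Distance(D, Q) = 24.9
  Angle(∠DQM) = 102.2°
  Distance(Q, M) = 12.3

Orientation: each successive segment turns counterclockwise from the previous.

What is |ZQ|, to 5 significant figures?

17.747

A is at the origin; AZ runs at 36.6° with length 13.7, so Z = (10.999, 8.1683). AZ is perpendicular to ZN, so ZN runs at 126.60°; with |ZN| = 21.3, N = (-1.7010, 25.268). ∠ZNH = 82.3° gives NH at -135.70° from the x-axis; with |NH| = 21.6, H = (-17.160, 10.183). ∠NHD = 63.2° gives HD at -18.900° from the x-axis; with |HD| = 27.8, D = (9.1412, 1.1776). ∠HDQ = 78.8° gives DQ at 82.300° from the x-axis; with |DQ| = 24.9, Q = (12.477, 25.853). Then |ZQ| = |Q − Z| = 17.747.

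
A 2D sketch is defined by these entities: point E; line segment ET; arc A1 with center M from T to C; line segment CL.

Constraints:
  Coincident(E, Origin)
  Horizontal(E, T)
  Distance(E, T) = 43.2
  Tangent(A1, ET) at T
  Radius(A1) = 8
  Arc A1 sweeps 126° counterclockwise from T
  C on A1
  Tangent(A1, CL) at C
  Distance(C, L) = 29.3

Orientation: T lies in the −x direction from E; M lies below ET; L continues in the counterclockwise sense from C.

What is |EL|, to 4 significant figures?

48.77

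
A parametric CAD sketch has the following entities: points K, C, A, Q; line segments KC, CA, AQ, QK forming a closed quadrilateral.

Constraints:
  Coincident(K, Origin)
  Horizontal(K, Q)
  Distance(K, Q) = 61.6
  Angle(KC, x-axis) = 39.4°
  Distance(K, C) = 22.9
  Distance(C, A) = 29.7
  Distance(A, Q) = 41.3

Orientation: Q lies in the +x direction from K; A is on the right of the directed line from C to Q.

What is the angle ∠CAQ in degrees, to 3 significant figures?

79.5°

K is at the origin; K and Q share the same y with |KQ| = 61.6 and Q in +x, so Q = (61.6, 0). KC runs at 39.4° with |KC| = 22.9, so C = (17.7, 14.5). A is determined by |CA| = 29.7 and |AQ| = 41.3 together: it lies at the intersection of circle(C, 29.7) and circle(Q, 41.3). With |CQ| = 46.2, the foot of the radical line on CQ is 14.2 from C and the perpendicular offset is √(29.7² − 14.2²) = 26.1. Taking the right-of-CQ solution: A = (23.0, -14.7).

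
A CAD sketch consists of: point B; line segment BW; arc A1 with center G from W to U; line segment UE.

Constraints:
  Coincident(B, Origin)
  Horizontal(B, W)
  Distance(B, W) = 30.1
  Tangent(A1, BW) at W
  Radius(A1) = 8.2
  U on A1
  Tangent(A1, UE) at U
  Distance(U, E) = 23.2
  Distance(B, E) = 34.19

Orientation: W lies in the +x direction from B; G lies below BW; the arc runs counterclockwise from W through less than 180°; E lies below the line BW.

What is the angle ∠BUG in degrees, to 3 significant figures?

175°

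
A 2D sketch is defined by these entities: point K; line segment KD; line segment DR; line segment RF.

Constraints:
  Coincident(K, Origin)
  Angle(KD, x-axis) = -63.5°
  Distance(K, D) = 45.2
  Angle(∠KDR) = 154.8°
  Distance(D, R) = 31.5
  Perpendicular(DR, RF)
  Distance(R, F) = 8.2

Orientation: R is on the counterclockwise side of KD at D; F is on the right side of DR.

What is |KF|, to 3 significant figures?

77.4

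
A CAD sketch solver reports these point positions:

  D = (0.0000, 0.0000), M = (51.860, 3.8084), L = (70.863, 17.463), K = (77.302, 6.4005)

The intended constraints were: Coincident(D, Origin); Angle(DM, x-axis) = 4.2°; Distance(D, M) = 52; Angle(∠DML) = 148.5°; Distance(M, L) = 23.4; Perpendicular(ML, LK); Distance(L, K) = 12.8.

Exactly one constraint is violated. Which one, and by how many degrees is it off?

Perpendicular(ML, LK) — off by 5.50°.

D = (0.00, 0.00) ✓; DM at 4.200° ✓; |DM| = 52.00 ✓; ∠DML = 148.5° ✓; |ML| = 23.40 ✓; ∠(ML, LK) = 95.50° ✗; |LK| = 12.80 ✓.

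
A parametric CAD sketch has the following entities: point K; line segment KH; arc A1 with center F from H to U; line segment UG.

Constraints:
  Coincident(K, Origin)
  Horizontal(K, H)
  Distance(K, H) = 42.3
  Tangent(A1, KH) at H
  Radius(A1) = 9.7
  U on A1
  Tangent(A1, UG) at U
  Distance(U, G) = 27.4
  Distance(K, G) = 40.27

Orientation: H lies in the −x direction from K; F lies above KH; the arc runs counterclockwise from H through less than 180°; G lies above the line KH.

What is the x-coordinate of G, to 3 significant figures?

-24.0

K is at the origin; KH is horizontal with |KH| = 42.3 and H on the −x side, so H = (-42.3, 0.00). Since A1 is tangent to KH there, FH ⟂ KH, so F = H + (0, 9.7) = (-42.3, 9.70). Since FU ⟂ UG (tangency), |FG| = √(9.7² + 27.4²) = 29.1 regardless of where U sits on A1. So G lies on both circle(K, 40.27) and circle(F, 29.1); the above-KH intersection is G = (-24.0, 32.3). U is the foot of the tangent from G: U = (-33.2, 6.47).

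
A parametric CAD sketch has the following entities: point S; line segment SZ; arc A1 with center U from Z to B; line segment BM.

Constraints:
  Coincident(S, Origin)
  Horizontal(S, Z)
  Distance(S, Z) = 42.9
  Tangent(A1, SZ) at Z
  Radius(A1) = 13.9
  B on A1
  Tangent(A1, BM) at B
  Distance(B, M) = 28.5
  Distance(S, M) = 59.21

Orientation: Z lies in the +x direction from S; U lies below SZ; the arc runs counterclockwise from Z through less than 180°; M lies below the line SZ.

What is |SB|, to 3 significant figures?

34.7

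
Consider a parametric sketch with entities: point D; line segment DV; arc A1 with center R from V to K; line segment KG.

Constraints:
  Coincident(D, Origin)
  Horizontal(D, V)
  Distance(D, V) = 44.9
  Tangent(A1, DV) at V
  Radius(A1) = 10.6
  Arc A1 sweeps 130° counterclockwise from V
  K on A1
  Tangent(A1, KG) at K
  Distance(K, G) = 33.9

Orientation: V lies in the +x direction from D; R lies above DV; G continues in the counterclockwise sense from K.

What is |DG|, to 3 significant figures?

53.5

On A1, V sits at bearing -90° from R; a 130° counterclockwise sweep puts K at bearing 40°, so K = R + 10.6·(cos 40°, sin 40°) = (53.0, 17.4). Since A1 is tangent to KG there, RK ⟂ KG, so KG runs along (−sin 40°, cos 40°); with |KG| = 33.9, G = (31.2, 43.4). Then |DG| = |G − D| = 53.5.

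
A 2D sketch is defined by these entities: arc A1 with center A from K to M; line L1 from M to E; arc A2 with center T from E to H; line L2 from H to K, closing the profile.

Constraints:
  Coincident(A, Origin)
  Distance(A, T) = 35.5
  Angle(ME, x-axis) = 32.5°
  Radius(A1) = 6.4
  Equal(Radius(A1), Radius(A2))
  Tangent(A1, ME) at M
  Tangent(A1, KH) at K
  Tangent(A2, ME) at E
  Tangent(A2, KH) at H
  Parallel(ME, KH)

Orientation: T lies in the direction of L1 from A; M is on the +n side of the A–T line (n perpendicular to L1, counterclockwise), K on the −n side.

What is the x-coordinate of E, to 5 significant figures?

26.502

The slot axis is L1's direction at 32.5°, so u = (cos 32.5°, sin 32.5°) = (0.84339, 0.53730) and n = (−sin 32.5°, cos 32.5°) = (-0.53730, 0.84339). A is at the origin and T lies 35.5 along u from A, so T = 35.5·u = (29.940, 19.074). Tangency of A1 to both parallel lines with radius 6.4 puts M and K at A ± 6.4·n: M = (-3.4387, 5.3977), K = (3.4387, -5.3977). Equal radii place E and H the same way about T: E = T + 6.4·n = (26.502, 24.472), H = T − 6.4·n = (33.379, 13.676). So E.x = 26.502.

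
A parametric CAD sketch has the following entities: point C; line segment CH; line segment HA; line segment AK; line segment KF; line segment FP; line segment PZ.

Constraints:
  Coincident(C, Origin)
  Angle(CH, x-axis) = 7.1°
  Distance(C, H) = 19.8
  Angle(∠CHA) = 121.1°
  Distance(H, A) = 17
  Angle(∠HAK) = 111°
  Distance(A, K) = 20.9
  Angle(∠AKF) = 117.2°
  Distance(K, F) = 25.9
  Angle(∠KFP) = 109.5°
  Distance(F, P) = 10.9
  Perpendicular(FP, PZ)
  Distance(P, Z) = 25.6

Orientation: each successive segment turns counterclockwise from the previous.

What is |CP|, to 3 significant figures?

19.2

C is at the origin; CH runs at 7.1° with length 19.8, so H = (19.6, 2.45). ∠CHA = 121.1° gives HA at 66.0° from the x-axis; with |HA| = 17.0, A = (26.6, 18.0). ∠HAK = 111.0° gives AK at 135° from the x-axis; with |AK| = 20.9, K = (11.8, 32.8). ∠AKF = 117.2° gives KF at -162° from the x-axis; with |KF| = 25.9, F = (-12.9, 24.8). ∠KFP = 109.5° gives FP at -91.7° from the x-axis; with |FP| = 10.9, P = (-13.2, 13.9). Then |CP| = |P − C| = 19.2.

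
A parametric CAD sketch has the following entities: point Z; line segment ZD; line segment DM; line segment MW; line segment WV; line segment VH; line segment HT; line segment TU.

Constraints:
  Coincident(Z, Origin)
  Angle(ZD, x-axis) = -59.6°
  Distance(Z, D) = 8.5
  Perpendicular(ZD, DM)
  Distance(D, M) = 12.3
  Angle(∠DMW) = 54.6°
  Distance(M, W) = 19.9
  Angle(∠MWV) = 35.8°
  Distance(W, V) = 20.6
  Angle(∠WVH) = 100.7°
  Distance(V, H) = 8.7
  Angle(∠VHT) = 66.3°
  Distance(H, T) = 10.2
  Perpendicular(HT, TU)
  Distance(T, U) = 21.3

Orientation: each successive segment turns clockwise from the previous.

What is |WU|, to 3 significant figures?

22.4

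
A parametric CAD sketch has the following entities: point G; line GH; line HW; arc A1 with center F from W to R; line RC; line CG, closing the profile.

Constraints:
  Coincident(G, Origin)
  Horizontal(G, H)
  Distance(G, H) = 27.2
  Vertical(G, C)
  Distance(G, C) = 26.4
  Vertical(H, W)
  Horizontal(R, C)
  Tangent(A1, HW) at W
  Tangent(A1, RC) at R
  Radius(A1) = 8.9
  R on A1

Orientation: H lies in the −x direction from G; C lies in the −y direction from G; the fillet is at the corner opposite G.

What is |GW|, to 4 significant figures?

32.34

The virtual corner opposite G is at (-27.20, -26.40). Since A1 is tangent to HW there, FW ⟂ HW and A1 meets RC tangentially, so FR is at right angles to RC, with radius 8.9, so the center F sits 8.9 in from both sides at F = (-18.30, -17.50). That places the tangent points at W = (-27.20, -17.50) on HW and R = (-18.30, -26.40) on RC. Then |GW| = |W − G| = 32.34.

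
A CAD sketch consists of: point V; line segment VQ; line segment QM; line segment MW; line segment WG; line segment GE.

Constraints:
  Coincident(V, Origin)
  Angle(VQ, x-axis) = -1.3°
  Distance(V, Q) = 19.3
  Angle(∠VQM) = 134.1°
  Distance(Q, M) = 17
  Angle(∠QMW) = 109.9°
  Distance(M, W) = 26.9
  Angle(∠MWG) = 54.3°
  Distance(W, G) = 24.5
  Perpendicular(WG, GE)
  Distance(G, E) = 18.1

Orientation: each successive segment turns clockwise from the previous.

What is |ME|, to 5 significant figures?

9.5663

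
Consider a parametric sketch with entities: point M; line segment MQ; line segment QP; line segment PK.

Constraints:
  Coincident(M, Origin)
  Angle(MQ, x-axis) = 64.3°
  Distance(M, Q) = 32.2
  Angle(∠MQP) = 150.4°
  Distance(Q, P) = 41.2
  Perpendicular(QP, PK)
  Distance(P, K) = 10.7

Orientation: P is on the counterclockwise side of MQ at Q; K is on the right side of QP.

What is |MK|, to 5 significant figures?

74.136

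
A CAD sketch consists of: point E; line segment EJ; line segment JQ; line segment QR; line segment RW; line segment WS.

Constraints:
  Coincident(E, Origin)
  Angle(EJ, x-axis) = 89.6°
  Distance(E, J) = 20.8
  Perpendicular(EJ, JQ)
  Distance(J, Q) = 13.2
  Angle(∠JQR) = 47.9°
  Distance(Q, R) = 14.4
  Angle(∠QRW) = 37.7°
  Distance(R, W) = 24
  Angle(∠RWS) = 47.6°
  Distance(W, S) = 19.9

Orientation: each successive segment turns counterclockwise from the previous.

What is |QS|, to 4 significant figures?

5.945

E is at the origin; EJ runs at 89.6° with length 20.8, so J = (0.1452, 20.80). EJ is perpendicular to JQ, so JQ runs at 179.6°; with |JQ| = 13.2, Q = (-13.05, 20.89). ∠JQR = 47.9° gives QR at -48.30° from the x-axis; with |QR| = 14.4, R = (-3.475, 10.14). ∠QRW = 37.7° gives RW at 94.00° from the x-axis; with |RW| = 24.0, W = (-5.149, 34.08). ∠RWS = 47.6° gives WS at -133.6° from the x-axis; with |WS| = 19.9, S = (-18.87, 19.67). Then |QS| = |S − Q| = 5.945.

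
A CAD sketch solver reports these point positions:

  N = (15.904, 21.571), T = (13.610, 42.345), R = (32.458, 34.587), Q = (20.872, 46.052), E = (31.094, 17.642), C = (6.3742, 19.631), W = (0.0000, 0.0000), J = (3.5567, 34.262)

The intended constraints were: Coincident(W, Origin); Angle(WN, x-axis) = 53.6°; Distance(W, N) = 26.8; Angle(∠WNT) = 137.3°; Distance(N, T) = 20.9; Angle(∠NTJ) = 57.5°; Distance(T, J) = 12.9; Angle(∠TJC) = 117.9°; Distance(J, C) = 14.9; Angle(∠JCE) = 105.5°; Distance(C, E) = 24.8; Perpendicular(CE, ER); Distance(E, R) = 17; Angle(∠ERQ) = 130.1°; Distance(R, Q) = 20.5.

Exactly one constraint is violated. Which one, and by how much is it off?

Distance(R, Q) = 20.5 — off by 4.20.

W = (0.00, 0.00) ✓; WN at 53.60° ✓; |WN| = 26.80 ✓; ∠WNT = 137.3° ✓; |NT| = 20.90 ✓; ∠NTJ = 57.50° ✓; |TJ| = 12.90 ✓; ∠TJC = 117.9° ✓; |JC| = 14.90 ✓; ∠JCE = 105.5° ✓; |CE| = 24.80 ✓; ∠(CE, ER) = 90.00° ✓; |ER| = 17.00 ✓; ∠ERQ = 130.1° ✓; |RQ| = 16.30 ✗.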